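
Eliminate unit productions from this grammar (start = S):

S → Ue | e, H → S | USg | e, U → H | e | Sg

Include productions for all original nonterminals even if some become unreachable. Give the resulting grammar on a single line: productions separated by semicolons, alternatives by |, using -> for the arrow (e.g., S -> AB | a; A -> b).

S -> e | Ue; H -> e | Ue | USg; U -> e | Sg | Ue | USg

Unit productions: H->S, U->H.
Unit pairs (A ⇒* B via units): (H,S), (U,H), (U,S).
S: inherits non-unit rules of {S} → Ue | e.
H: inherits non-unit rules of {H, S} → USg | Ue | e.
U: inherits non-unit rules of {H, S, U} → Sg | USg | Ue | e.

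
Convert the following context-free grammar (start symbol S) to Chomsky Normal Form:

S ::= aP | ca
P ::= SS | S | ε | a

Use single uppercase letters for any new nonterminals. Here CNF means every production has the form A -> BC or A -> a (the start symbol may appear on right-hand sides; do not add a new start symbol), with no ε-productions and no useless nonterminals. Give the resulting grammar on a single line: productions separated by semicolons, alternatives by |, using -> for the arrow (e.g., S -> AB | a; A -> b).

Nullable: {P}; after ε-elimination: S -> a | aP | ca; P -> S | a | SS.
After unit-elimination: S -> a | aP | ca; P -> a | SS | aP | ca.
TERM: introduce A -> a, B -> c and substitute in every rule of length ≥2.

S -> a | AP | BA; A -> a; B -> c; P -> a | AP | BA | SS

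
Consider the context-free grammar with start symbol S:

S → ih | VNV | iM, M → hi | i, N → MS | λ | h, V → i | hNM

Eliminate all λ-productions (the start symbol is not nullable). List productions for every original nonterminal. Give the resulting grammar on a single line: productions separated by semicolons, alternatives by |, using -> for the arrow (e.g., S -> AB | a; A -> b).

Nullable set: {N}.
S -> VNV: N nullable, giving VNV | VV.
Drop N -> λ.
V -> hNM: N nullable, giving hM | hNM.
Unchanged (no nullable symbols): S -> iM; S -> ih; M -> hi; M -> i; N -> MS; N -> h; V -> i.

S -> VV | iM | ih | VNV; M -> i | hi; N -> h | MS; V -> i | hM | hNM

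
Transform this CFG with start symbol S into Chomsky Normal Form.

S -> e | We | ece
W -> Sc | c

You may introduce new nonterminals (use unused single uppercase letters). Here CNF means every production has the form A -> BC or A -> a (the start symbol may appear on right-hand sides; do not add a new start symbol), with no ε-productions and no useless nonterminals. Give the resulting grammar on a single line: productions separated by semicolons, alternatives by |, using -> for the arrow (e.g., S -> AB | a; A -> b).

S -> e | AC | WA; A -> e; B -> c; C -> BA; W -> c | SB

No ε-productions.
No unit productions to eliminate.
TERM: introduce B -> c, A -> e and substitute in every rule of length ≥2.
BIN: S -> ABA becomes S -> AC, C -> BA.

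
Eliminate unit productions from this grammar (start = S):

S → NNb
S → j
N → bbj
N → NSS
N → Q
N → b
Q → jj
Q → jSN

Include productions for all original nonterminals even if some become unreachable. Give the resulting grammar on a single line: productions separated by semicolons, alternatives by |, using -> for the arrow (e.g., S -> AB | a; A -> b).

Unit productions: N->Q.
Unit pairs (A ⇒* B via units): (N,Q).
S: inherits non-unit rules of {S} → NNb | j.
N: inherits non-unit rules of {N, Q} → NSS | b | bbj | jSN | jj.
Q: inherits non-unit rules of {Q} → jSN | jj.

S -> j | NNb; N -> b | jj | NSS | bbj | jSN; Q -> jj | jSN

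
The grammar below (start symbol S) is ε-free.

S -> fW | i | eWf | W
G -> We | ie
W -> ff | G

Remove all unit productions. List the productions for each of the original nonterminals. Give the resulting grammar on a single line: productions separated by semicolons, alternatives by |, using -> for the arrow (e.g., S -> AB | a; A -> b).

S -> i | We | fW | ff | ie | eWf; G -> We | ie; W -> We | ff | ie

Unit productions: S->W, W->G.
Unit pairs (A ⇒* B via units): (S,G), (S,W), (W,G).
S: inherits non-unit rules of {G, S, W} → We | eWf | fW | ff | i | ie.
G: inherits non-unit rules of {G} → We | ie.
W: inherits non-unit rules of {G, W} → We | ff | ie.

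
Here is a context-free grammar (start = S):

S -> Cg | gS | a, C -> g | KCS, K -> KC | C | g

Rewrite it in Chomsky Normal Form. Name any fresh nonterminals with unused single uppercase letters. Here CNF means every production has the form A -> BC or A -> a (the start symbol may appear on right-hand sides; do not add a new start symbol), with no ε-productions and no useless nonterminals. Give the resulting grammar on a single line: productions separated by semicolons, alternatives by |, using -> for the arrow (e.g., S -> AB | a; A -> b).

No ε-productions.
After unit-elimination: S -> a | Cg | gS; C -> g | KCS; K -> g | KC | KCS.
TERM: introduce A -> g and substitute in every rule of length ≥2.
BIN: C -> KCS becomes C -> KB, B -> CS; K -> KCS becomes K -> KD, D -> CS.

S -> a | AS | CA; A -> g; B -> CS; C -> g | KB; D -> CS; K -> g | KC | KD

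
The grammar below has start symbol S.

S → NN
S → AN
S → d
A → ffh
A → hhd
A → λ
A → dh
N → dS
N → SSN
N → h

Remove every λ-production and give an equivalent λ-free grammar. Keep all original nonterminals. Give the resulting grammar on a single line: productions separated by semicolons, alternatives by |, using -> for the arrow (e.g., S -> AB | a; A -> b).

Nullable set: {A}.
S -> AN: A nullable, giving AN | N.
Drop A -> λ.
Unchanged (no nullable symbols): S -> NN; S -> d; A -> dh; A -> ffh; A -> hhd; N -> SSN; N -> dS; N -> h.

S -> N | d | AN | NN; A -> dh | ffh | hhd; N -> h | dS | SSN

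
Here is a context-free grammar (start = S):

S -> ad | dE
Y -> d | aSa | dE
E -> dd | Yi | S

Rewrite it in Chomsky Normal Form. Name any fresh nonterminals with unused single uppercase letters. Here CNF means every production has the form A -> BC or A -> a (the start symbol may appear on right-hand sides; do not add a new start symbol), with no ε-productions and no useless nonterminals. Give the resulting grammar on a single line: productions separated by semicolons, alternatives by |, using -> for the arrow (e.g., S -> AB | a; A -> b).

No ε-productions.
After unit-elimination: S -> ad | dE; E -> Yi | ad | dE | dd; Y -> d | dE | aSa.
TERM: introduce B -> a, C -> d, A -> i and substitute in every rule of length ≥2.
BIN: Y -> BSB becomes Y -> BD, D -> SB.

S -> BC | CE; A -> i; B -> a; C -> d; D -> SB; E -> BC | CC | CE | YA; Y -> d | BD | CE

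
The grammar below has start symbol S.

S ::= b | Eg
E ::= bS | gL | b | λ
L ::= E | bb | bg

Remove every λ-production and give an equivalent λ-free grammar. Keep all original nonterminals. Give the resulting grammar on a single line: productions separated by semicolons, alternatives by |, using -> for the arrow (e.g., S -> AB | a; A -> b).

S -> b | g | Eg; E -> b | g | bS | gL; L -> E | bb | bg

Nullable set: {E, L}.
S -> Eg: E nullable, giving Eg | g.
Drop E -> λ.
E -> gL: L nullable, giving g | gL.
L -> E: E nullable, giving E.
Unchanged (no nullable symbols): S -> b; E -> b; E -> bS; L -> bb; L -> bg.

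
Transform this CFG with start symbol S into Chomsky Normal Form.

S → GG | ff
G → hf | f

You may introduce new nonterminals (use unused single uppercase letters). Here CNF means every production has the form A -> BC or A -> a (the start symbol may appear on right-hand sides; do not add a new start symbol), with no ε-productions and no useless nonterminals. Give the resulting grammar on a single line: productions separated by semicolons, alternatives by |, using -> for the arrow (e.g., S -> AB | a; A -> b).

S -> BB | GG; A -> h; B -> f; G -> f | AB

No ε-productions.
No unit productions to eliminate.
TERM: introduce B -> f, A -> h and substitute in every rule of length ≥2.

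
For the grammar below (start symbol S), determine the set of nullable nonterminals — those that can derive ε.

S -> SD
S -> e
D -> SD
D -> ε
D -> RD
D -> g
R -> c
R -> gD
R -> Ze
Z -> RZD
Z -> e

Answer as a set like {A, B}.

{D}

Directly nullable (have an ε-rule): {D}.
Not nullable: R, S, Z — each has a terminal in every rule's right-hand side or depends on a non-nullable symbol.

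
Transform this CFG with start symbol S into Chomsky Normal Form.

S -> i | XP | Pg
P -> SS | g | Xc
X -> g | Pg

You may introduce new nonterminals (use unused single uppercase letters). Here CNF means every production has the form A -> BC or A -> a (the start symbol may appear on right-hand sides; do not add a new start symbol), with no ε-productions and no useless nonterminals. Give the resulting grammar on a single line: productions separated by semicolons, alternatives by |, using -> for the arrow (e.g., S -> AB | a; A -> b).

S -> i | PB | XP; A -> c; B -> g; P -> g | SS | XA; X -> g | PB

No ε-productions.
No unit productions to eliminate.
TERM: introduce A -> c, B -> g and substitute in every rule of length ≥2.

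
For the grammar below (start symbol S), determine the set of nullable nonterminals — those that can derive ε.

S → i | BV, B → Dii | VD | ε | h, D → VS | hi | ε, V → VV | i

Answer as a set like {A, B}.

Directly nullable (have an ε-rule): {B, D}.
Not nullable: S, V — each has a terminal in every rule's right-hand side or depends on a non-nullable symbol.

{B, D}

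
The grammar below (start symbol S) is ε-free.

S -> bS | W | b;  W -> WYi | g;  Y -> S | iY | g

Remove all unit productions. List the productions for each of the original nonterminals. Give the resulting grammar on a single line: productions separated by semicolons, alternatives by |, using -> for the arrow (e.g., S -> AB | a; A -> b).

S -> b | g | bS | WYi; W -> g | WYi; Y -> b | g | bS | iY | WYi

Unit productions: S->W, Y->S.
Unit pairs (A ⇒* B via units): (S,W), (Y,S), (Y,W).
S: inherits non-unit rules of {S, W} → WYi | b | bS | g.
W: inherits non-unit rules of {W} → WYi | g.
Y: inherits non-unit rules of {S, W, Y} → WYi | b | bS | g | iY.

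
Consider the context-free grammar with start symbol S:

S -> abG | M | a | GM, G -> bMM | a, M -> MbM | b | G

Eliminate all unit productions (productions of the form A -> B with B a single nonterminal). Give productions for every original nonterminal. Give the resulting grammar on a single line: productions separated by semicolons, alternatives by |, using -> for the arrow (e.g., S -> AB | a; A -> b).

Unit productions: M->G, S->M.
Unit pairs (A ⇒* B via units): (M,G), (S,G), (S,M).
S: inherits non-unit rules of {G, M, S} → GM | MbM | a | abG | b | bMM.
G: inherits non-unit rules of {G} → a | bMM.
M: inherits non-unit rules of {G, M} → MbM | a | b | bMM.

S -> a | b | GM | MbM | abG | bMM; G -> a | bMM; M -> a | b | MbM | bMM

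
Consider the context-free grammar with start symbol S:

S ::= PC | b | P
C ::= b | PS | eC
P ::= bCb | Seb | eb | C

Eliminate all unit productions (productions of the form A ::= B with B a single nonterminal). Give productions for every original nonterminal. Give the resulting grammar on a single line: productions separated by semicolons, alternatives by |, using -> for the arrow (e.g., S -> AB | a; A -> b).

Unit productions: P->C, S->P.
Unit pairs (A ⇒* B via units): (P,C), (S,C), (S,P).
S: inherits non-unit rules of {C, P, S} → PC | PS | Seb | b | bCb | eC | eb.
C: inherits non-unit rules of {C} → PS | b | eC.
P: inherits non-unit rules of {C, P} → PS | Seb | b | bCb | eC | eb.

S -> b | PC | PS | eC | eb | Seb | bCb; C -> b | PS | eC; P -> b | PS | eC | eb | Seb | bCb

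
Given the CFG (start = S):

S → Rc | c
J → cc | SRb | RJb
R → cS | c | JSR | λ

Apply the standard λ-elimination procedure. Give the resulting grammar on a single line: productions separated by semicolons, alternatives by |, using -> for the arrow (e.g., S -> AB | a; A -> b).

S -> c | Rc; J -> Jb | Sb | cc | RJb | SRb; R -> c | JS | cS | JSR

Nullable set: {R}.
S -> Rc: R nullable, giving Rc | c.
J -> RJb: R nullable, giving Jb | RJb.
J -> SRb: R nullable, giving SRb | Sb.
Drop R -> λ.
R -> JSR: R nullable, giving JS | JSR.
Unchanged (no nullable symbols): S -> c; J -> cc; R -> c; R -> cS.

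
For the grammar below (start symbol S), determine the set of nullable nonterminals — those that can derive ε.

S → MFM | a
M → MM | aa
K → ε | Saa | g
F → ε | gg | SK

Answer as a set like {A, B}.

Directly nullable (have an ε-rule): {F, K}.
Not nullable: M, S — each has a terminal in every rule's right-hand side or depends on a non-nullable symbol.

{F, K}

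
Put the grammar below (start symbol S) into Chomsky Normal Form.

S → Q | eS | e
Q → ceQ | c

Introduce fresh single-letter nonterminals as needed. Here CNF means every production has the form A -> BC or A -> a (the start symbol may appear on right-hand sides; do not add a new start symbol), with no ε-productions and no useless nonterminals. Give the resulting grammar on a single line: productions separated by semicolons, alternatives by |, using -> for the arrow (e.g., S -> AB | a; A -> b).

No ε-productions.
After unit-elimination: S -> c | e | eS | ceQ; Q -> c | ceQ.
TERM: introduce A -> c, B -> e and substitute in every rule of length ≥2.
BIN: Q -> ABQ becomes Q -> AC, C -> BQ; S -> ABQ becomes S -> AD, D -> BQ.

S -> c | e | AD | BS; A -> c; B -> e; C -> BQ; D -> BQ; Q -> c | AC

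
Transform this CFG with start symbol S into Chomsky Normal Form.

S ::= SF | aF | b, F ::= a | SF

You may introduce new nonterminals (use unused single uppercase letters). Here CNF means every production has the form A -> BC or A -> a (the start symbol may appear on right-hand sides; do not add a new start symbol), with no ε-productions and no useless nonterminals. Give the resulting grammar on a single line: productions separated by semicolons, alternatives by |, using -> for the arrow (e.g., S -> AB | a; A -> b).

S -> b | AF | SF; A -> a; F -> a | SF

No ε-productions.
No unit productions to eliminate.
TERM: introduce A -> a and substitute in every rule of length ≥2.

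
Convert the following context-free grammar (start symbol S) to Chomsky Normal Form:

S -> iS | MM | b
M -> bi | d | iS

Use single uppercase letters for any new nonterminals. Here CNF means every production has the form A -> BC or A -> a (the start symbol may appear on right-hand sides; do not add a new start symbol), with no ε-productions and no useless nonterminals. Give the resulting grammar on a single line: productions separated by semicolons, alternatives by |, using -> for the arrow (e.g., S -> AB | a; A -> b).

S -> b | BS | MM; A -> b; B -> i; M -> d | AB | BS

No ε-productions.
No unit productions to eliminate.
TERM: introduce A -> b, B -> i and substitute in every rule of length ≥2.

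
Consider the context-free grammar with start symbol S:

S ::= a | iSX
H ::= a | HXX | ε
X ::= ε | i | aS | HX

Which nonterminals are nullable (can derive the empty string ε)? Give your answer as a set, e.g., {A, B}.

Directly nullable (have an ε-rule): {H, X}.
Not nullable: S — each has a terminal in every rule's right-hand side or depends on a non-nullable symbol.

{H, X}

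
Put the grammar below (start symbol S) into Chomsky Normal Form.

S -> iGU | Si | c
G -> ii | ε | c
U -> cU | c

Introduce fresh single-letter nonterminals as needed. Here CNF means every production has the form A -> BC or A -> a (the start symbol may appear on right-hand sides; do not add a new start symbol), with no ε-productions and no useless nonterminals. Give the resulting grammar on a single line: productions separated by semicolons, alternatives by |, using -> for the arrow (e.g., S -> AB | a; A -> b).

S -> c | AC | AU | SA; A -> i; B -> c; C -> GU; G -> c | AA; U -> c | BU

Nullable: {G}; after ε-elimination: S -> c | Si | iU | iGU; G -> c | ii; U -> c | cU.
No unit productions to eliminate.
TERM: introduce B -> c, A -> i and substitute in every rule of length ≥2.
BIN: S -> AGU becomes S -> AC, C -> GU.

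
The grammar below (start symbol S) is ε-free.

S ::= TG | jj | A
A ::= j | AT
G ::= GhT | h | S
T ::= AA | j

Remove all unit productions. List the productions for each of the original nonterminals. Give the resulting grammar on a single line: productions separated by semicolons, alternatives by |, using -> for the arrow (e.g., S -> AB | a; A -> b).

S -> j | AT | TG | jj; A -> j | AT; G -> h | j | AT | TG | jj | GhT; T -> j | AA

Unit productions: G->S, S->A.
Unit pairs (A ⇒* B via units): (G,A), (G,S), (S,A).
S: inherits non-unit rules of {A, S} → AT | TG | j | jj.
A: inherits non-unit rules of {A} → AT | j.
G: inherits non-unit rules of {A, G, S} → AT | GhT | TG | h | j | jj.
T: inherits non-unit rules of {T} → AA | j.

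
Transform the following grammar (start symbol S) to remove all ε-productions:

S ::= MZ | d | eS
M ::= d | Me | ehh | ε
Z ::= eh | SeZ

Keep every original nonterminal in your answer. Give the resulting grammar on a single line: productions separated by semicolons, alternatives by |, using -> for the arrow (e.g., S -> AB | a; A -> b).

S -> Z | d | MZ | eS; M -> d | e | Me | ehh; Z -> eh | SeZ

Nullable set: {M}.
S -> MZ: M nullable, giving MZ | Z.
Drop M -> ε.
M -> Me: M nullable, giving Me | e.
Unchanged (no nullable symbols): S -> d; S -> eS; M -> d; M -> ehh; Z -> SeZ; Z -> eh.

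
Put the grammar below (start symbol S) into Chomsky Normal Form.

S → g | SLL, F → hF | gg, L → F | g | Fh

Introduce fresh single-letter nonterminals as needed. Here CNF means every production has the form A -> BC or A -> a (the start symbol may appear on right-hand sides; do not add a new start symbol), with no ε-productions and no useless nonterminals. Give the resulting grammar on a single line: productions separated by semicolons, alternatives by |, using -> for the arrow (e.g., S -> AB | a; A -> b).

S -> g | SC; A -> g; B -> h; C -> LL; F -> AA | BF; L -> g | AA | BF | FB

No ε-productions.
After unit-elimination: S -> g | SLL; F -> gg | hF; L -> g | Fh | gg | hF.
TERM: introduce A -> g, B -> h and substitute in every rule of length ≥2.
BIN: S -> SLL becomes S -> SC, C -> LL.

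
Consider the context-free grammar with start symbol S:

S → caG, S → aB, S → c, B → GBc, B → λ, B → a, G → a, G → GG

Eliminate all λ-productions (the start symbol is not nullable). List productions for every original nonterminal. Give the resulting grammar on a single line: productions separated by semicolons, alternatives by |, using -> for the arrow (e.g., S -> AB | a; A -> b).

S -> a | c | aB | caG; B -> a | Gc | GBc; G -> a | GG

Nullable set: {B}.
S -> aB: B nullable, giving a | aB.
Drop B -> λ.
B -> GBc: B nullable, giving GBc | Gc.
Unchanged (no nullable symbols): S -> c; S -> caG; B -> a; G -> GG; G -> a.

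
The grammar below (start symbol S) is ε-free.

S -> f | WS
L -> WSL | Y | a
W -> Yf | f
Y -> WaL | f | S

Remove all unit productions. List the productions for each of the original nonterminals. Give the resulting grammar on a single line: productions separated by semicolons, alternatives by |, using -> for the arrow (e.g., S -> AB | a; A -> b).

S -> f | WS; L -> a | f | WS | WSL | WaL; W -> f | Yf; Y -> f | WS | WaL

Unit productions: L->Y, Y->S.
Unit pairs (A ⇒* B via units): (L,S), (L,Y), (Y,S).
S: inherits non-unit rules of {S} → WS | f.
L: inherits non-unit rules of {L, S, Y} → WS | WSL | WaL | a | f.
W: inherits non-unit rules of {W} → Yf | f.
Y: inherits non-unit rules of {S, Y} → WS | WaL | f.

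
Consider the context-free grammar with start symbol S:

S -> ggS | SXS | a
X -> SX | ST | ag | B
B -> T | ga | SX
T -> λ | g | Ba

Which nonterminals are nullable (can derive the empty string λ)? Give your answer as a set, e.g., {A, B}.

Directly nullable (have an ε-rule): {T}.
B is nullable via B -> T (every symbol on the right is already known nullable).
X is nullable via X -> B (every symbol on the right is already known nullable).
Not nullable: S — each has a terminal in every rule's right-hand side or depends on a non-nullable symbol.

{B, T, X}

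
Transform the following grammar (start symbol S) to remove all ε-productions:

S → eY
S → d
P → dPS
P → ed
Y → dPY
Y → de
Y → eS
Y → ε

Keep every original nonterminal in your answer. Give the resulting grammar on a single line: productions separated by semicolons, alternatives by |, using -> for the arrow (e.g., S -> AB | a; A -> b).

Nullable set: {Y}.
S -> eY: Y nullable, giving e | eY.
Drop Y -> ε.
Y -> dPY: Y nullable, giving dP | dPY.
Unchanged (no nullable symbols): S -> d; P -> dPS; P -> ed; Y -> de; Y -> eS.

S -> d | e | eY; P -> ed | dPS; Y -> dP | de | eS | dPY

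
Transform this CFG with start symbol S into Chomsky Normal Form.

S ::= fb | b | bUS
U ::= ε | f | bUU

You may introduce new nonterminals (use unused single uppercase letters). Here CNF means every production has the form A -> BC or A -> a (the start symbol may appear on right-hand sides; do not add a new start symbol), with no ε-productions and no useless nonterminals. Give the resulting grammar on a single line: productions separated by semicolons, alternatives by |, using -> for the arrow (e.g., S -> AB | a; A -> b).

S -> b | AC | AS | BA; A -> b; B -> f; C -> US; D -> UU; U -> b | f | AD | AU

Nullable: {U}; after ε-elimination: S -> b | bS | fb | bUS; U -> b | f | bU | bUU.
No unit productions to eliminate.
TERM: introduce A -> b, B -> f and substitute in every rule of length ≥2.
BIN: S -> AUS becomes S -> AC, C -> US; U -> AUU becomes U -> AD, D -> UU.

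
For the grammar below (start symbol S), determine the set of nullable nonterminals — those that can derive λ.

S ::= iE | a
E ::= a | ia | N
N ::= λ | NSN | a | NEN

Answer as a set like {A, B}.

Directly nullable (have an ε-rule): {N}.
E is nullable via E -> N (every symbol on the right is already known nullable).
Not nullable: S — each has a terminal in every rule's right-hand side or depends on a non-nullable symbol.

{E, N}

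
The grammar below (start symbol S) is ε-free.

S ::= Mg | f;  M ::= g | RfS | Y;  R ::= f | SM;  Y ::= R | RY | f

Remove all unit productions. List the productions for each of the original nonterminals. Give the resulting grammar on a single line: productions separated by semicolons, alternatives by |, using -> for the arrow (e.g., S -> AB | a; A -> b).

S -> f | Mg; M -> f | g | RY | SM | RfS; R -> f | SM; Y -> f | RY | SM

Unit productions: M->Y, Y->R.
Unit pairs (A ⇒* B via units): (M,R), (M,Y), (Y,R).
S: inherits non-unit rules of {S} → Mg | f.
M: inherits non-unit rules of {M, R, Y} → RY | RfS | SM | f | g.
R: inherits non-unit rules of {R} → SM | f.
Y: inherits non-unit rules of {R, Y} → RY | SM | f.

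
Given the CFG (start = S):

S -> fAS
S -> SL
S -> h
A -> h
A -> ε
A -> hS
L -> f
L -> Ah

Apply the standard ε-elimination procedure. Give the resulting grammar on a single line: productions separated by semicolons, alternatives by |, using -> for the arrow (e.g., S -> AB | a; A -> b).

S -> h | SL | fS | fAS; A -> h | hS; L -> f | h | Ah

Nullable set: {A}.
S -> fAS: A nullable, giving fAS | fS.
Drop A -> ε.
L -> Ah: A nullable, giving Ah | h.
Unchanged (no nullable symbols): S -> SL; S -> h; A -> h; A -> hS; L -> f.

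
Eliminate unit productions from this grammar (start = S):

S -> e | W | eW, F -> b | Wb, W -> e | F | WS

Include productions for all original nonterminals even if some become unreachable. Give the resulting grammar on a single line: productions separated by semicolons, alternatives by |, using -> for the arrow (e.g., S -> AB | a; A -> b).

S -> b | e | WS | Wb | eW; F -> b | Wb; W -> b | e | WS | Wb

Unit productions: S->W, W->F.
Unit pairs (A ⇒* B via units): (S,F), (S,W), (W,F).
S: inherits non-unit rules of {F, S, W} → WS | Wb | b | e | eW.
F: inherits non-unit rules of {F} → Wb | b.
W: inherits non-unit rules of {F, W} → WS | Wb | b | e.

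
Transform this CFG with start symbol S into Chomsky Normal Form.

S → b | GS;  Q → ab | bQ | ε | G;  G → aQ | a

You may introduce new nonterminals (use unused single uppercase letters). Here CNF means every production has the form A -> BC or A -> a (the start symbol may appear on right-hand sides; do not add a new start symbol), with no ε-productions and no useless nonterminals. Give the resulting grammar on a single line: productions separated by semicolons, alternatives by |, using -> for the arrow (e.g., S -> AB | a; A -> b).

Nullable: {Q}; after ε-elimination: S -> b | GS; G -> a | aQ; Q -> G | b | ab | bQ.
After unit-elimination: S -> b | GS; G -> a | aQ; Q -> a | b | aQ | ab | bQ.
TERM: introduce A -> a, B -> b and substitute in every rule of length ≥2.

S -> b | GS; A -> a; B -> b; G -> a | AQ; Q -> a | b | AB | AQ | BQ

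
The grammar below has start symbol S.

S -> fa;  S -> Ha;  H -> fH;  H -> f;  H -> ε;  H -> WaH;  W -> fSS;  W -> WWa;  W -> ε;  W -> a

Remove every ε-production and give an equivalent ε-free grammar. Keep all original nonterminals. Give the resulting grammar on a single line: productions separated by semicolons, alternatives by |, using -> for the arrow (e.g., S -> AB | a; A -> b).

S -> a | Ha | fa; H -> a | f | Wa | aH | fH | WaH; W -> a | Wa | WWa | fSS

Nullable set: {H, W}.
S -> Ha: H nullable, giving Ha | a.
Drop H -> ε.
H -> WaH: W, H nullable, giving Wa | WaH | a | aH.
H -> fH: H nullable, giving f | fH.
Drop W -> ε.
W -> WWa: W, W nullable, giving WWa | Wa | a.
Unchanged (no nullable symbols): S -> fa; H -> f; W -> a; W -> fSS.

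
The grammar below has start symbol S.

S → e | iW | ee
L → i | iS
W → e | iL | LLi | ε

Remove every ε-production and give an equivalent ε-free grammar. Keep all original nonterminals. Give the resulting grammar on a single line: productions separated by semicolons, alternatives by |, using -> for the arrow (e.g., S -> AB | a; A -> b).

S -> e | i | ee | iW; L -> i | iS; W -> e | iL | LLi

Nullable set: {W}.
S -> iW: W nullable, giving i | iW.
Drop W -> ε.
Unchanged (no nullable symbols): S -> e; S -> ee; L -> i; L -> iS; W -> LLi; W -> e; W -> iL.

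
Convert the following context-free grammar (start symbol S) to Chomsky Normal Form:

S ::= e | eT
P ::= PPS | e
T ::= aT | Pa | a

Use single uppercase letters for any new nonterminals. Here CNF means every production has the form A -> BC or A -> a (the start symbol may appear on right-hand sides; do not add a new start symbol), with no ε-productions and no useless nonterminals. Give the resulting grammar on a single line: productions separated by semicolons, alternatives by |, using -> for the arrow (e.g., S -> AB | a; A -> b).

S -> e | AT; A -> e; B -> a; C -> PS; P -> e | PC; T -> a | BT | PB

No ε-productions.
No unit productions to eliminate.
TERM: introduce B -> a, A -> e and substitute in every rule of length ≥2.
BIN: P -> PPS becomes P -> PC, C -> PS.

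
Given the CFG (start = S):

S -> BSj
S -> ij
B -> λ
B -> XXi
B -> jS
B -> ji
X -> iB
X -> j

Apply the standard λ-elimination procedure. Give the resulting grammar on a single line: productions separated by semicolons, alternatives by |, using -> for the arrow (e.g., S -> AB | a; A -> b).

S -> Sj | ij | BSj; B -> jS | ji | XXi; X -> i | j | iB

Nullable set: {B}.
S -> BSj: B nullable, giving BSj | Sj.
Drop B -> λ.
X -> iB: B nullable, giving i | iB.
Unchanged (no nullable symbols): S -> ij; B -> XXi; B -> jS; B -> ji; X -> j.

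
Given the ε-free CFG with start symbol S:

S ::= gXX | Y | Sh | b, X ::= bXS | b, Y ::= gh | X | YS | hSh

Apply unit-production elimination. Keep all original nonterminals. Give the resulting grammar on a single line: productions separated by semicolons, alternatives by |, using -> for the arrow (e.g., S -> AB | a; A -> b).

Unit productions: S->Y, Y->X.
Unit pairs (A ⇒* B via units): (S,X), (S,Y), (Y,X).
S: inherits non-unit rules of {S, X, Y} → Sh | YS | b | bXS | gXX | gh | hSh.
X: inherits non-unit rules of {X} → b | bXS.
Y: inherits non-unit rules of {X, Y} → YS | b | bXS | gh | hSh.

S -> b | Sh | YS | gh | bXS | gXX | hSh; X -> b | bXS; Y -> b | YS | gh | bXS | hSh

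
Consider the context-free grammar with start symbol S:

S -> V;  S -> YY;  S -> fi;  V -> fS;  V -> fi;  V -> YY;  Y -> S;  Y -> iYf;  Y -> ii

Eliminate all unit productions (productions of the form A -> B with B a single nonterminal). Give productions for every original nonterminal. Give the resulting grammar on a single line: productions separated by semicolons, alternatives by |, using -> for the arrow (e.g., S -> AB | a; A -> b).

S -> YY | fS | fi; V -> YY | fS | fi; Y -> YY | fS | fi | ii | iYf

Unit productions: S->V, Y->S.
Unit pairs (A ⇒* B via units): (S,V), (Y,S), (Y,V).
S: inherits non-unit rules of {S, V} → YY | fS | fi.
V: inherits non-unit rules of {V} → YY | fS | fi.
Y: inherits non-unit rules of {S, V, Y} → YY | fS | fi | iYf | ii.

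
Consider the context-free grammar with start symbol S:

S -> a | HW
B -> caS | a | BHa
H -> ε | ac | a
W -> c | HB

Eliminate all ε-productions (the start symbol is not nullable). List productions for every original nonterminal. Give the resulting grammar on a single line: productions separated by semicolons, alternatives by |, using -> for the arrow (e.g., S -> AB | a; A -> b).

Nullable set: {H}.
S -> HW: H nullable, giving HW | W.
B -> BHa: H nullable, giving BHa | Ba.
Drop H -> ε.
W -> HB: H nullable, giving B | HB.
Unchanged (no nullable symbols): S -> a; B -> a; B -> caS; H -> a; H -> ac; W -> c.

S -> W | a | HW; B -> a | Ba | BHa | caS; H -> a | ac; W -> B | c | HB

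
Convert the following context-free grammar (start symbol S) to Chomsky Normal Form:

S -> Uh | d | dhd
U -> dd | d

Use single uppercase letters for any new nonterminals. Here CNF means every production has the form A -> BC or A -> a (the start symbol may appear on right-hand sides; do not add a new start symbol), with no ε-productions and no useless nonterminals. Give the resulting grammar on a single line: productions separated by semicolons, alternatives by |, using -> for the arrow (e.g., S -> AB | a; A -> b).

S -> d | BC | UA; A -> h; B -> d; C -> AB; U -> d | BB

No ε-productions.
No unit productions to eliminate.
TERM: introduce B -> d, A -> h and substitute in every rule of length ≥2.
BIN: S -> BAB becomes S -> BC, C -> AB.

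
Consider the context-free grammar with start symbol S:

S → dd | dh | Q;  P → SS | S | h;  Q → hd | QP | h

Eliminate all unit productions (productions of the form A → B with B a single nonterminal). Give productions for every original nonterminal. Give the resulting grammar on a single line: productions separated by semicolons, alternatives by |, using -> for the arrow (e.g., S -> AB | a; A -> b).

S -> h | QP | dd | dh | hd; P -> h | QP | SS | dd | dh | hd; Q -> h | QP | hd

Unit productions: P->S, S->Q.
Unit pairs (A ⇒* B via units): (P,Q), (P,S), (S,Q).
S: inherits non-unit rules of {Q, S} → QP | dd | dh | h | hd.
P: inherits non-unit rules of {P, Q, S} → QP | SS | dd | dh | h | hd.
Q: inherits non-unit rules of {Q} → QP | h | hd.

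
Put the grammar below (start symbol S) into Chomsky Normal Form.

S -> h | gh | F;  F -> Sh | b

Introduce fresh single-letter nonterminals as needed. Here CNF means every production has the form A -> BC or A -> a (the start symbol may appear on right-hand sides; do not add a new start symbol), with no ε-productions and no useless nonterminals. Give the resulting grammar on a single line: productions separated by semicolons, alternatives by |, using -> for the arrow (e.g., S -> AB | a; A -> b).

S -> b | h | BA | SA; A -> h; B -> g

No ε-productions.
After unit-elimination: S -> b | h | Sh | gh; F -> b | Sh.
TERM: introduce B -> g, A -> h and substitute in every rule of length ≥2.
Drop unreachable/unproductive: F.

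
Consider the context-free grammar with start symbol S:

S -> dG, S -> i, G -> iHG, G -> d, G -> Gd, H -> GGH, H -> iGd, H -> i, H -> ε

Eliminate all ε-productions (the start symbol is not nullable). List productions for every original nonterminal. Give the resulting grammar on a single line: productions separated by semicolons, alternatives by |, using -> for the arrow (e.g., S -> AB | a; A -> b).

S -> i | dG; G -> d | Gd | iG | iHG; H -> i | GG | GGH | iGd

Nullable set: {H}.
G -> iHG: H nullable, giving iG | iHG.
Drop H -> ε.
H -> GGH: H nullable, giving GG | GGH.
Unchanged (no nullable symbols): S -> dG; S -> i; G -> Gd; G -> d; H -> i; H -> iGd.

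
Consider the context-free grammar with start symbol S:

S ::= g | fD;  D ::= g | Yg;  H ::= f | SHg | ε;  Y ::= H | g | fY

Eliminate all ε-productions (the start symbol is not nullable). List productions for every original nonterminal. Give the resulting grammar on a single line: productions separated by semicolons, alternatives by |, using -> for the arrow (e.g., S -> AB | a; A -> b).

S -> g | fD; D -> g | Yg; H -> f | Sg | SHg; Y -> H | f | g | fY

Nullable set: {H, Y}.
D -> Yg: Y nullable, giving Yg | g.
Drop H -> ε.
H -> SHg: H nullable, giving SHg | Sg.
Y -> H: H nullable, giving H.
Y -> fY: Y nullable, giving f | fY.
Unchanged (no nullable symbols): S -> fD; S -> g; D -> g; H -> f; Y -> g.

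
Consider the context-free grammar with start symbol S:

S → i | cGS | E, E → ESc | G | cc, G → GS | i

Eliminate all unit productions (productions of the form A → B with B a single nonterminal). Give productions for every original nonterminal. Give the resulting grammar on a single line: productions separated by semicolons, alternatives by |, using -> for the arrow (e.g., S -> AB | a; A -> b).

S -> i | GS | cc | ESc | cGS; E -> i | GS | cc | ESc; G -> i | GS

Unit productions: E->G, S->E.
Unit pairs (A ⇒* B via units): (E,G), (S,E), (S,G).
S: inherits non-unit rules of {E, G, S} → ESc | GS | cGS | cc | i.
E: inherits non-unit rules of {E, G} → ESc | GS | cc | i.
G: inherits non-unit rules of {G} → GS | i.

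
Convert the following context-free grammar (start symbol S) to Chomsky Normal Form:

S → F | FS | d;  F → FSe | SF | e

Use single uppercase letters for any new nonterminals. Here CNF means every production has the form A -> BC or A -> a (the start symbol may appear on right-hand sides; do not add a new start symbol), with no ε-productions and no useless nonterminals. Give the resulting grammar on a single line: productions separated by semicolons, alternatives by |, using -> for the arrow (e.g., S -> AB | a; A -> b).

S -> d | e | FC | FS | SF; A -> e; B -> SA; C -> SA; F -> e | FB | SF

No ε-productions.
After unit-elimination: S -> d | e | FS | SF | FSe; F -> e | SF | FSe.
TERM: introduce A -> e and substitute in every rule of length ≥2.
BIN: F -> FSA becomes F -> FB, B -> SA; S -> FSA becomes S -> FC, C -> SA.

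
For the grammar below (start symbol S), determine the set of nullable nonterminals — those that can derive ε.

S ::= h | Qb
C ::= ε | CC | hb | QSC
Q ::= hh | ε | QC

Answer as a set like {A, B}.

Directly nullable (have an ε-rule): {C, Q}.
Not nullable: S — each has a terminal in every rule's right-hand side or depends on a non-nullable symbol.

{C, Q}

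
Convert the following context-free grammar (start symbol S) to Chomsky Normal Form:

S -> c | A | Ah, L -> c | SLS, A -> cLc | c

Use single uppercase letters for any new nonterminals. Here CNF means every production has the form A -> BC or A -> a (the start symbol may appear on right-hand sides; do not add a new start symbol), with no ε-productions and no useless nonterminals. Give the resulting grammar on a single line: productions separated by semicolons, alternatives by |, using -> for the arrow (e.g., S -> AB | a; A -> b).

No ε-productions.
After unit-elimination: S -> c | Ah | cLc; A -> c | cLc; L -> c | SLS.
TERM: introduce B -> c, C -> h and substitute in every rule of length ≥2.
BIN: A -> BLB becomes A -> BD, D -> LB; L -> SLS becomes L -> SE, E -> LS; S -> BLB becomes S -> BF, F -> LB.

S -> c | AC | BF; A -> c | BD; B -> c; C -> h; D -> LB; E -> LS; F -> LB; L -> c | SE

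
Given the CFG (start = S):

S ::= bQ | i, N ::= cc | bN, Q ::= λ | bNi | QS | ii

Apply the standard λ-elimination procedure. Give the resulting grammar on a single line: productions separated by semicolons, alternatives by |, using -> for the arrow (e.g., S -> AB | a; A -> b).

Nullable set: {Q}.
S -> bQ: Q nullable, giving b | bQ.
Drop Q -> λ.
Q -> QS: Q nullable, giving QS | S.
Unchanged (no nullable symbols): S -> i; N -> bN; N -> cc; Q -> bNi; Q -> ii.

S -> b | i | bQ; N -> bN | cc; Q -> S | QS | ii | bNi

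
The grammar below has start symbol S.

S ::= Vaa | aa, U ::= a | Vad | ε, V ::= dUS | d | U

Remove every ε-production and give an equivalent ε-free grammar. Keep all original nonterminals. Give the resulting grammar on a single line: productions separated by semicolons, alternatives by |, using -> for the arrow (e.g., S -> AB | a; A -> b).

S -> aa | Vaa; U -> a | ad | Vad; V -> U | d | dS | dUS

Nullable set: {U, V}.
S -> Vaa: V nullable, giving Vaa | aa.
Drop U -> ε.
U -> Vad: V nullable, giving Vad | ad.
V -> U: U nullable, giving U.
V -> dUS: U nullable, giving dS | dUS.
Unchanged (no nullable symbols): S -> aa; U -> a; V -> d.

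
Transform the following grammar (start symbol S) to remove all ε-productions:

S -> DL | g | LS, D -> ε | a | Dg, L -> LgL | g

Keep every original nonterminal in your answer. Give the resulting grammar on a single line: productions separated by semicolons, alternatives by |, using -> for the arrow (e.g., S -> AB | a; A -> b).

Nullable set: {D}.
S -> DL: D nullable, giving DL | L.
Drop D -> ε.
D -> Dg: D nullable, giving Dg | g.
Unchanged (no nullable symbols): S -> LS; S -> g; D -> a; L -> LgL; L -> g.

S -> L | g | DL | LS; D -> a | g | Dg; L -> g | LgL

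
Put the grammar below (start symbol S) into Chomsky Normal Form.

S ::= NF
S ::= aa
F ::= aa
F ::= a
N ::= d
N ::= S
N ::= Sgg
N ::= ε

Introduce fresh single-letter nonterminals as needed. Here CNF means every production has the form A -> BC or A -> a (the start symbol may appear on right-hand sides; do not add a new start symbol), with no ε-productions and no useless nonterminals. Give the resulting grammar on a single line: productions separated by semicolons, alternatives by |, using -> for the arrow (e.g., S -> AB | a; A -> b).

Nullable: {N}; after ε-elimination: S -> F | NF | aa; F -> a | aa; N -> S | d | Sgg.
After unit-elimination: S -> a | NF | aa; F -> a | aa; N -> a | d | NF | aa | Sgg.
TERM: introduce A -> a, B -> g and substitute in every rule of length ≥2.
BIN: N -> SBB becomes N -> SC, C -> BB.

S -> a | AA | NF; A -> a; B -> g; C -> BB; F -> a | AA; N -> a | d | AA | NF | SC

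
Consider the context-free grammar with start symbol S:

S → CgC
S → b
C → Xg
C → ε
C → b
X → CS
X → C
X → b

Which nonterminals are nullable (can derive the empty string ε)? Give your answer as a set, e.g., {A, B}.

Directly nullable (have an ε-rule): {C}.
X is nullable via X -> C (every symbol on the right is already known nullable).
Not nullable: S — each has a terminal in every rule's right-hand side or depends on a non-nullable symbol.

{C, X}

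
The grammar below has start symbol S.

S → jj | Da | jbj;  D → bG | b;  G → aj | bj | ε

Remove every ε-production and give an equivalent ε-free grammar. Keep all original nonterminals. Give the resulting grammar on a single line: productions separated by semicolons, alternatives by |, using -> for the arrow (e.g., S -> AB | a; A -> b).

Nullable set: {G}.
D -> bG: G nullable, giving b | bG.
Drop G -> ε.
Unchanged (no nullable symbols): S -> Da; S -> jbj; S -> jj; D -> b; G -> aj; G -> bj.

S -> Da | jj | jbj; D -> b | bG; G -> aj | bj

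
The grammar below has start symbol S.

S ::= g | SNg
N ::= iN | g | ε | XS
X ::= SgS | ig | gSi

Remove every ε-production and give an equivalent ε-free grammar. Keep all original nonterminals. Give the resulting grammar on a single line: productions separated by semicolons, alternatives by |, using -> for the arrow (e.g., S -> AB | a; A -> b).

Nullable set: {N}.
S -> SNg: N nullable, giving SNg | Sg.
Drop N -> ε.
N -> iN: N nullable, giving i | iN.
Unchanged (no nullable symbols): S -> g; N -> XS; N -> g; X -> SgS; X -> gSi; X -> ig.

S -> g | Sg | SNg; N -> g | i | XS | iN; X -> ig | SgS | gSi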